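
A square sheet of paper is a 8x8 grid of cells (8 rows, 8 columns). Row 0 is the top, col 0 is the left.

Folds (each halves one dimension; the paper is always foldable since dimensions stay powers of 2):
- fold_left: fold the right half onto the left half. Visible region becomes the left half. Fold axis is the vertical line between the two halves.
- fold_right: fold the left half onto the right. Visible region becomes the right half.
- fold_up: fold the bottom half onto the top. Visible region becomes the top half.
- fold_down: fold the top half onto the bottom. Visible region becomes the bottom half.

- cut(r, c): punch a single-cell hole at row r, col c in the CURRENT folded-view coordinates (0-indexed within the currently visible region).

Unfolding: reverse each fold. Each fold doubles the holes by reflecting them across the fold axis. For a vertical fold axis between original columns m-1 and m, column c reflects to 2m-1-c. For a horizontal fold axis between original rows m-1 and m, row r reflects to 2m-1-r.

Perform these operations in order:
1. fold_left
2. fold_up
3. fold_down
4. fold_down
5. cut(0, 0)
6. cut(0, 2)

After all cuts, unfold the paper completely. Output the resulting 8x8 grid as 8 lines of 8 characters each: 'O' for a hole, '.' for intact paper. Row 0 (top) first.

Answer: O.O..O.O
O.O..O.O
O.O..O.O
O.O..O.O
O.O..O.O
O.O..O.O
O.O..O.O
O.O..O.O

Derivation:
Op 1 fold_left: fold axis v@4; visible region now rows[0,8) x cols[0,4) = 8x4
Op 2 fold_up: fold axis h@4; visible region now rows[0,4) x cols[0,4) = 4x4
Op 3 fold_down: fold axis h@2; visible region now rows[2,4) x cols[0,4) = 2x4
Op 4 fold_down: fold axis h@3; visible region now rows[3,4) x cols[0,4) = 1x4
Op 5 cut(0, 0): punch at orig (3,0); cuts so far [(3, 0)]; region rows[3,4) x cols[0,4) = 1x4
Op 6 cut(0, 2): punch at orig (3,2); cuts so far [(3, 0), (3, 2)]; region rows[3,4) x cols[0,4) = 1x4
Unfold 1 (reflect across h@3): 4 holes -> [(2, 0), (2, 2), (3, 0), (3, 2)]
Unfold 2 (reflect across h@2): 8 holes -> [(0, 0), (0, 2), (1, 0), (1, 2), (2, 0), (2, 2), (3, 0), (3, 2)]
Unfold 3 (reflect across h@4): 16 holes -> [(0, 0), (0, 2), (1, 0), (1, 2), (2, 0), (2, 2), (3, 0), (3, 2), (4, 0), (4, 2), (5, 0), (5, 2), (6, 0), (6, 2), (7, 0), (7, 2)]
Unfold 4 (reflect across v@4): 32 holes -> [(0, 0), (0, 2), (0, 5), (0, 7), (1, 0), (1, 2), (1, 5), (1, 7), (2, 0), (2, 2), (2, 5), (2, 7), (3, 0), (3, 2), (3, 5), (3, 7), (4, 0), (4, 2), (4, 5), (4, 7), (5, 0), (5, 2), (5, 5), (5, 7), (6, 0), (6, 2), (6, 5), (6, 7), (7, 0), (7, 2), (7, 5), (7, 7)]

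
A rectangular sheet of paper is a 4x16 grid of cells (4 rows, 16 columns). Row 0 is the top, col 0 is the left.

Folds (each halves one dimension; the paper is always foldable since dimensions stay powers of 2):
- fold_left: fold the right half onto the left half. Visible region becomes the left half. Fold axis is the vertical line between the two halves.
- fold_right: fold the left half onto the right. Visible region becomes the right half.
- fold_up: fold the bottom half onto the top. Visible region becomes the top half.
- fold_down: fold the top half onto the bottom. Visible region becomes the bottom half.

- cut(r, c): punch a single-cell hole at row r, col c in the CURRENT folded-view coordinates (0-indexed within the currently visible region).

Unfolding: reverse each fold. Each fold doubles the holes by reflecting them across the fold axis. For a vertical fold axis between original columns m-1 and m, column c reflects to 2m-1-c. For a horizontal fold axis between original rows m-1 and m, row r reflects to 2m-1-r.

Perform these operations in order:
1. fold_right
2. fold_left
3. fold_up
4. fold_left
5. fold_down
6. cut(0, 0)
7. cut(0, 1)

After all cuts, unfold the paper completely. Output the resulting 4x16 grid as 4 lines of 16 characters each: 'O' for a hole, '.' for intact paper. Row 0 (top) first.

Answer: OOOOOOOOOOOOOOOO
OOOOOOOOOOOOOOOO
OOOOOOOOOOOOOOOO
OOOOOOOOOOOOOOOO

Derivation:
Op 1 fold_right: fold axis v@8; visible region now rows[0,4) x cols[8,16) = 4x8
Op 2 fold_left: fold axis v@12; visible region now rows[0,4) x cols[8,12) = 4x4
Op 3 fold_up: fold axis h@2; visible region now rows[0,2) x cols[8,12) = 2x4
Op 4 fold_left: fold axis v@10; visible region now rows[0,2) x cols[8,10) = 2x2
Op 5 fold_down: fold axis h@1; visible region now rows[1,2) x cols[8,10) = 1x2
Op 6 cut(0, 0): punch at orig (1,8); cuts so far [(1, 8)]; region rows[1,2) x cols[8,10) = 1x2
Op 7 cut(0, 1): punch at orig (1,9); cuts so far [(1, 8), (1, 9)]; region rows[1,2) x cols[8,10) = 1x2
Unfold 1 (reflect across h@1): 4 holes -> [(0, 8), (0, 9), (1, 8), (1, 9)]
Unfold 2 (reflect across v@10): 8 holes -> [(0, 8), (0, 9), (0, 10), (0, 11), (1, 8), (1, 9), (1, 10), (1, 11)]
Unfold 3 (reflect across h@2): 16 holes -> [(0, 8), (0, 9), (0, 10), (0, 11), (1, 8), (1, 9), (1, 10), (1, 11), (2, 8), (2, 9), (2, 10), (2, 11), (3, 8), (3, 9), (3, 10), (3, 11)]
Unfold 4 (reflect across v@12): 32 holes -> [(0, 8), (0, 9), (0, 10), (0, 11), (0, 12), (0, 13), (0, 14), (0, 15), (1, 8), (1, 9), (1, 10), (1, 11), (1, 12), (1, 13), (1, 14), (1, 15), (2, 8), (2, 9), (2, 10), (2, 11), (2, 12), (2, 13), (2, 14), (2, 15), (3, 8), (3, 9), (3, 10), (3, 11), (3, 12), (3, 13), (3, 14), (3, 15)]
Unfold 5 (reflect across v@8): 64 holes -> [(0, 0), (0, 1), (0, 2), (0, 3), (0, 4), (0, 5), (0, 6), (0, 7), (0, 8), (0, 9), (0, 10), (0, 11), (0, 12), (0, 13), (0, 14), (0, 15), (1, 0), (1, 1), (1, 2), (1, 3), (1, 4), (1, 5), (1, 6), (1, 7), (1, 8), (1, 9), (1, 10), (1, 11), (1, 12), (1, 13), (1, 14), (1, 15), (2, 0), (2, 1), (2, 2), (2, 3), (2, 4), (2, 5), (2, 6), (2, 7), (2, 8), (2, 9), (2, 10), (2, 11), (2, 12), (2, 13), (2, 14), (2, 15), (3, 0), (3, 1), (3, 2), (3, 3), (3, 4), (3, 5), (3, 6), (3, 7), (3, 8), (3, 9), (3, 10), (3, 11), (3, 12), (3, 13), (3, 14), (3, 15)]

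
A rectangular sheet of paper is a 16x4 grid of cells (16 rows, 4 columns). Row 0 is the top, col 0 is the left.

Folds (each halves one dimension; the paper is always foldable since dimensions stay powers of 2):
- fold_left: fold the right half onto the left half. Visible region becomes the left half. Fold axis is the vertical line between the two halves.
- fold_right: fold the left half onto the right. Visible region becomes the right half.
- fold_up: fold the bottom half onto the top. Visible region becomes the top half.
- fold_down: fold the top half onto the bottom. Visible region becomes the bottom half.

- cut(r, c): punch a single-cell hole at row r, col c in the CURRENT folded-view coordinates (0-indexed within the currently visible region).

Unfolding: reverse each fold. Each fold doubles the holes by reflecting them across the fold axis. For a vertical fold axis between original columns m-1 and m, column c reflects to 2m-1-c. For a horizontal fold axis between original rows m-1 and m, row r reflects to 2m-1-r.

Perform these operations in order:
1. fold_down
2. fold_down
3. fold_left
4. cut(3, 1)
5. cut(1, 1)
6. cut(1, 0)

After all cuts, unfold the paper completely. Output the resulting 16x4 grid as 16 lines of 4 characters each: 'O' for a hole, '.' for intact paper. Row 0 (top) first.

Op 1 fold_down: fold axis h@8; visible region now rows[8,16) x cols[0,4) = 8x4
Op 2 fold_down: fold axis h@12; visible region now rows[12,16) x cols[0,4) = 4x4
Op 3 fold_left: fold axis v@2; visible region now rows[12,16) x cols[0,2) = 4x2
Op 4 cut(3, 1): punch at orig (15,1); cuts so far [(15, 1)]; region rows[12,16) x cols[0,2) = 4x2
Op 5 cut(1, 1): punch at orig (13,1); cuts so far [(13, 1), (15, 1)]; region rows[12,16) x cols[0,2) = 4x2
Op 6 cut(1, 0): punch at orig (13,0); cuts so far [(13, 0), (13, 1), (15, 1)]; region rows[12,16) x cols[0,2) = 4x2
Unfold 1 (reflect across v@2): 6 holes -> [(13, 0), (13, 1), (13, 2), (13, 3), (15, 1), (15, 2)]
Unfold 2 (reflect across h@12): 12 holes -> [(8, 1), (8, 2), (10, 0), (10, 1), (10, 2), (10, 3), (13, 0), (13, 1), (13, 2), (13, 3), (15, 1), (15, 2)]
Unfold 3 (reflect across h@8): 24 holes -> [(0, 1), (0, 2), (2, 0), (2, 1), (2, 2), (2, 3), (5, 0), (5, 1), (5, 2), (5, 3), (7, 1), (7, 2), (8, 1), (8, 2), (10, 0), (10, 1), (10, 2), (10, 3), (13, 0), (13, 1), (13, 2), (13, 3), (15, 1), (15, 2)]

Answer: .OO.
....
OOOO
....
....
OOOO
....
.OO.
.OO.
....
OOOO
....
....
OOOO
....
.OO.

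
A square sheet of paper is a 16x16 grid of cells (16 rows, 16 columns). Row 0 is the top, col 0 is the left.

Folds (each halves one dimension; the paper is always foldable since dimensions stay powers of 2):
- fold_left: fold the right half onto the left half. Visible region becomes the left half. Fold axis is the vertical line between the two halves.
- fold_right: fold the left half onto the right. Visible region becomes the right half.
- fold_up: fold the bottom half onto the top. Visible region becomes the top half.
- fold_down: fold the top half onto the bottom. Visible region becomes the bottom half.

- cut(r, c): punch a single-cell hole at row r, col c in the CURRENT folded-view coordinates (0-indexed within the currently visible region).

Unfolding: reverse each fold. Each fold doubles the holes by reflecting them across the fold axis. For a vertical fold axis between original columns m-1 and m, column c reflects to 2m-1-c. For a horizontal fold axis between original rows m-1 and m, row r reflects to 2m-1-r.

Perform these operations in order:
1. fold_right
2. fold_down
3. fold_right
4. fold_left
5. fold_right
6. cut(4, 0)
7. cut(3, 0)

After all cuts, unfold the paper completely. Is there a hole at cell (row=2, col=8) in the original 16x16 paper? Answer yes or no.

Answer: no

Derivation:
Op 1 fold_right: fold axis v@8; visible region now rows[0,16) x cols[8,16) = 16x8
Op 2 fold_down: fold axis h@8; visible region now rows[8,16) x cols[8,16) = 8x8
Op 3 fold_right: fold axis v@12; visible region now rows[8,16) x cols[12,16) = 8x4
Op 4 fold_left: fold axis v@14; visible region now rows[8,16) x cols[12,14) = 8x2
Op 5 fold_right: fold axis v@13; visible region now rows[8,16) x cols[13,14) = 8x1
Op 6 cut(4, 0): punch at orig (12,13); cuts so far [(12, 13)]; region rows[8,16) x cols[13,14) = 8x1
Op 7 cut(3, 0): punch at orig (11,13); cuts so far [(11, 13), (12, 13)]; region rows[8,16) x cols[13,14) = 8x1
Unfold 1 (reflect across v@13): 4 holes -> [(11, 12), (11, 13), (12, 12), (12, 13)]
Unfold 2 (reflect across v@14): 8 holes -> [(11, 12), (11, 13), (11, 14), (11, 15), (12, 12), (12, 13), (12, 14), (12, 15)]
Unfold 3 (reflect across v@12): 16 holes -> [(11, 8), (11, 9), (11, 10), (11, 11), (11, 12), (11, 13), (11, 14), (11, 15), (12, 8), (12, 9), (12, 10), (12, 11), (12, 12), (12, 13), (12, 14), (12, 15)]
Unfold 4 (reflect across h@8): 32 holes -> [(3, 8), (3, 9), (3, 10), (3, 11), (3, 12), (3, 13), (3, 14), (3, 15), (4, 8), (4, 9), (4, 10), (4, 11), (4, 12), (4, 13), (4, 14), (4, 15), (11, 8), (11, 9), (11, 10), (11, 11), (11, 12), (11, 13), (11, 14), (11, 15), (12, 8), (12, 9), (12, 10), (12, 11), (12, 12), (12, 13), (12, 14), (12, 15)]
Unfold 5 (reflect across v@8): 64 holes -> [(3, 0), (3, 1), (3, 2), (3, 3), (3, 4), (3, 5), (3, 6), (3, 7), (3, 8), (3, 9), (3, 10), (3, 11), (3, 12), (3, 13), (3, 14), (3, 15), (4, 0), (4, 1), (4, 2), (4, 3), (4, 4), (4, 5), (4, 6), (4, 7), (4, 8), (4, 9), (4, 10), (4, 11), (4, 12), (4, 13), (4, 14), (4, 15), (11, 0), (11, 1), (11, 2), (11, 3), (11, 4), (11, 5), (11, 6), (11, 7), (11, 8), (11, 9), (11, 10), (11, 11), (11, 12), (11, 13), (11, 14), (11, 15), (12, 0), (12, 1), (12, 2), (12, 3), (12, 4), (12, 5), (12, 6), (12, 7), (12, 8), (12, 9), (12, 10), (12, 11), (12, 12), (12, 13), (12, 14), (12, 15)]
Holes: [(3, 0), (3, 1), (3, 2), (3, 3), (3, 4), (3, 5), (3, 6), (3, 7), (3, 8), (3, 9), (3, 10), (3, 11), (3, 12), (3, 13), (3, 14), (3, 15), (4, 0), (4, 1), (4, 2), (4, 3), (4, 4), (4, 5), (4, 6), (4, 7), (4, 8), (4, 9), (4, 10), (4, 11), (4, 12), (4, 13), (4, 14), (4, 15), (11, 0), (11, 1), (11, 2), (11, 3), (11, 4), (11, 5), (11, 6), (11, 7), (11, 8), (11, 9), (11, 10), (11, 11), (11, 12), (11, 13), (11, 14), (11, 15), (12, 0), (12, 1), (12, 2), (12, 3), (12, 4), (12, 5), (12, 6), (12, 7), (12, 8), (12, 9), (12, 10), (12, 11), (12, 12), (12, 13), (12, 14), (12, 15)]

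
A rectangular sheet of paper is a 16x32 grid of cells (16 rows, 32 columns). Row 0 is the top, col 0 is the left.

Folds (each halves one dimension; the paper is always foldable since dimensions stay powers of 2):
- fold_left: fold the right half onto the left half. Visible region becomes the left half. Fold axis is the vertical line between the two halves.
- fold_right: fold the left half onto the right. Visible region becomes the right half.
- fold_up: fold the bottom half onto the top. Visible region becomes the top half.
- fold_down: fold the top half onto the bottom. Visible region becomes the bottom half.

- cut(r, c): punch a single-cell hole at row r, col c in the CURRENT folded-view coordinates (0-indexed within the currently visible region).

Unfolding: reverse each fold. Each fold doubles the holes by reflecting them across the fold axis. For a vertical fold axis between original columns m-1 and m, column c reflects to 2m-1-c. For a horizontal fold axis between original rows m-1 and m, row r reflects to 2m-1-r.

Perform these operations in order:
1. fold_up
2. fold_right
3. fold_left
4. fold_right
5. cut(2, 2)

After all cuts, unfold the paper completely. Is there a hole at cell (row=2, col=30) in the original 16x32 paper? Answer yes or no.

Answer: yes

Derivation:
Op 1 fold_up: fold axis h@8; visible region now rows[0,8) x cols[0,32) = 8x32
Op 2 fold_right: fold axis v@16; visible region now rows[0,8) x cols[16,32) = 8x16
Op 3 fold_left: fold axis v@24; visible region now rows[0,8) x cols[16,24) = 8x8
Op 4 fold_right: fold axis v@20; visible region now rows[0,8) x cols[20,24) = 8x4
Op 5 cut(2, 2): punch at orig (2,22); cuts so far [(2, 22)]; region rows[0,8) x cols[20,24) = 8x4
Unfold 1 (reflect across v@20): 2 holes -> [(2, 17), (2, 22)]
Unfold 2 (reflect across v@24): 4 holes -> [(2, 17), (2, 22), (2, 25), (2, 30)]
Unfold 3 (reflect across v@16): 8 holes -> [(2, 1), (2, 6), (2, 9), (2, 14), (2, 17), (2, 22), (2, 25), (2, 30)]
Unfold 4 (reflect across h@8): 16 holes -> [(2, 1), (2, 6), (2, 9), (2, 14), (2, 17), (2, 22), (2, 25), (2, 30), (13, 1), (13, 6), (13, 9), (13, 14), (13, 17), (13, 22), (13, 25), (13, 30)]
Holes: [(2, 1), (2, 6), (2, 9), (2, 14), (2, 17), (2, 22), (2, 25), (2, 30), (13, 1), (13, 6), (13, 9), (13, 14), (13, 17), (13, 22), (13, 25), (13, 30)]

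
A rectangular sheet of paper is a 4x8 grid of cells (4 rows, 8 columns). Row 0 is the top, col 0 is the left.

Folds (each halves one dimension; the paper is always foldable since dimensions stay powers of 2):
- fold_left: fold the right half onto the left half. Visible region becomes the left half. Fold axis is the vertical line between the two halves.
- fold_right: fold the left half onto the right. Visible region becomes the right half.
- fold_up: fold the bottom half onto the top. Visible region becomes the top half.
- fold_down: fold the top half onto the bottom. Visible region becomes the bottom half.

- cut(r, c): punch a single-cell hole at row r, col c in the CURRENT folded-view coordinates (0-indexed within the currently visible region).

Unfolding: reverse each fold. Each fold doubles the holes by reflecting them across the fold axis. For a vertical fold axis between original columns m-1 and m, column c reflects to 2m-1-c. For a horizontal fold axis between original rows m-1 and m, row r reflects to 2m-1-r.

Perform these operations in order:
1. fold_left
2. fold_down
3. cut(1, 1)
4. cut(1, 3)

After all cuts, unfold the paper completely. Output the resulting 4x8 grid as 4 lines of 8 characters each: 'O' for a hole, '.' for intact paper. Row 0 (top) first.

Op 1 fold_left: fold axis v@4; visible region now rows[0,4) x cols[0,4) = 4x4
Op 2 fold_down: fold axis h@2; visible region now rows[2,4) x cols[0,4) = 2x4
Op 3 cut(1, 1): punch at orig (3,1); cuts so far [(3, 1)]; region rows[2,4) x cols[0,4) = 2x4
Op 4 cut(1, 3): punch at orig (3,3); cuts so far [(3, 1), (3, 3)]; region rows[2,4) x cols[0,4) = 2x4
Unfold 1 (reflect across h@2): 4 holes -> [(0, 1), (0, 3), (3, 1), (3, 3)]
Unfold 2 (reflect across v@4): 8 holes -> [(0, 1), (0, 3), (0, 4), (0, 6), (3, 1), (3, 3), (3, 4), (3, 6)]

Answer: .O.OO.O.
........
........
.O.OO.O.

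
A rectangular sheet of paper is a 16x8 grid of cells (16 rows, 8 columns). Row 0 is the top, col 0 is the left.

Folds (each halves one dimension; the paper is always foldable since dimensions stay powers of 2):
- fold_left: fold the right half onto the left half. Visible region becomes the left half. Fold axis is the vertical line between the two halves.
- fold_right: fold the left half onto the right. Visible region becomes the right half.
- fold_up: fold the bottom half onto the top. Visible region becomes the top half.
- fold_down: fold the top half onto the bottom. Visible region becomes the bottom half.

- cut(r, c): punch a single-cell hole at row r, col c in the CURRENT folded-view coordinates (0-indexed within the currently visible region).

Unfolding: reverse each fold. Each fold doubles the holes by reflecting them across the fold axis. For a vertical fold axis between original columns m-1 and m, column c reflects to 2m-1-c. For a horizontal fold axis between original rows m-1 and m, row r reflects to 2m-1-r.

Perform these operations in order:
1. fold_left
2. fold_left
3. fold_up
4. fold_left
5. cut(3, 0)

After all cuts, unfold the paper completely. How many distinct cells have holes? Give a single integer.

Answer: 16

Derivation:
Op 1 fold_left: fold axis v@4; visible region now rows[0,16) x cols[0,4) = 16x4
Op 2 fold_left: fold axis v@2; visible region now rows[0,16) x cols[0,2) = 16x2
Op 3 fold_up: fold axis h@8; visible region now rows[0,8) x cols[0,2) = 8x2
Op 4 fold_left: fold axis v@1; visible region now rows[0,8) x cols[0,1) = 8x1
Op 5 cut(3, 0): punch at orig (3,0); cuts so far [(3, 0)]; region rows[0,8) x cols[0,1) = 8x1
Unfold 1 (reflect across v@1): 2 holes -> [(3, 0), (3, 1)]
Unfold 2 (reflect across h@8): 4 holes -> [(3, 0), (3, 1), (12, 0), (12, 1)]
Unfold 3 (reflect across v@2): 8 holes -> [(3, 0), (3, 1), (3, 2), (3, 3), (12, 0), (12, 1), (12, 2), (12, 3)]
Unfold 4 (reflect across v@4): 16 holes -> [(3, 0), (3, 1), (3, 2), (3, 3), (3, 4), (3, 5), (3, 6), (3, 7), (12, 0), (12, 1), (12, 2), (12, 3), (12, 4), (12, 5), (12, 6), (12, 7)]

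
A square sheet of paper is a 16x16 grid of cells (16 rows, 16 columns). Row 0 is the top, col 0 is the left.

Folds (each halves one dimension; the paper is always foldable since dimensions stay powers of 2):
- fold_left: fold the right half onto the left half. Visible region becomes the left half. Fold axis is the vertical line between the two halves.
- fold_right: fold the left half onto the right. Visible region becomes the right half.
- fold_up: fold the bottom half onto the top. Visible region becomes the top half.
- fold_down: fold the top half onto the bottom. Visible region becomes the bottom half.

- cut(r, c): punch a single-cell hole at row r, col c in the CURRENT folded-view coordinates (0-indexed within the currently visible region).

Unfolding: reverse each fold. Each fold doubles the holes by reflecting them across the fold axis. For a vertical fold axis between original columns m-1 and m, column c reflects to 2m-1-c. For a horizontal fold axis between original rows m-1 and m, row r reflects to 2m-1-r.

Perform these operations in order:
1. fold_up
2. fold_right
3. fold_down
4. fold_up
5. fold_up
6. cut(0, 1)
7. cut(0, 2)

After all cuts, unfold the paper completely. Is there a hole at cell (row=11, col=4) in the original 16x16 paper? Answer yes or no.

Op 1 fold_up: fold axis h@8; visible region now rows[0,8) x cols[0,16) = 8x16
Op 2 fold_right: fold axis v@8; visible region now rows[0,8) x cols[8,16) = 8x8
Op 3 fold_down: fold axis h@4; visible region now rows[4,8) x cols[8,16) = 4x8
Op 4 fold_up: fold axis h@6; visible region now rows[4,6) x cols[8,16) = 2x8
Op 5 fold_up: fold axis h@5; visible region now rows[4,5) x cols[8,16) = 1x8
Op 6 cut(0, 1): punch at orig (4,9); cuts so far [(4, 9)]; region rows[4,5) x cols[8,16) = 1x8
Op 7 cut(0, 2): punch at orig (4,10); cuts so far [(4, 9), (4, 10)]; region rows[4,5) x cols[8,16) = 1x8
Unfold 1 (reflect across h@5): 4 holes -> [(4, 9), (4, 10), (5, 9), (5, 10)]
Unfold 2 (reflect across h@6): 8 holes -> [(4, 9), (4, 10), (5, 9), (5, 10), (6, 9), (6, 10), (7, 9), (7, 10)]
Unfold 3 (reflect across h@4): 16 holes -> [(0, 9), (0, 10), (1, 9), (1, 10), (2, 9), (2, 10), (3, 9), (3, 10), (4, 9), (4, 10), (5, 9), (5, 10), (6, 9), (6, 10), (7, 9), (7, 10)]
Unfold 4 (reflect across v@8): 32 holes -> [(0, 5), (0, 6), (0, 9), (0, 10), (1, 5), (1, 6), (1, 9), (1, 10), (2, 5), (2, 6), (2, 9), (2, 10), (3, 5), (3, 6), (3, 9), (3, 10), (4, 5), (4, 6), (4, 9), (4, 10), (5, 5), (5, 6), (5, 9), (5, 10), (6, 5), (6, 6), (6, 9), (6, 10), (7, 5), (7, 6), (7, 9), (7, 10)]
Unfold 5 (reflect across h@8): 64 holes -> [(0, 5), (0, 6), (0, 9), (0, 10), (1, 5), (1, 6), (1, 9), (1, 10), (2, 5), (2, 6), (2, 9), (2, 10), (3, 5), (3, 6), (3, 9), (3, 10), (4, 5), (4, 6), (4, 9), (4, 10), (5, 5), (5, 6), (5, 9), (5, 10), (6, 5), (6, 6), (6, 9), (6, 10), (7, 5), (7, 6), (7, 9), (7, 10), (8, 5), (8, 6), (8, 9), (8, 10), (9, 5), (9, 6), (9, 9), (9, 10), (10, 5), (10, 6), (10, 9), (10, 10), (11, 5), (11, 6), (11, 9), (11, 10), (12, 5), (12, 6), (12, 9), (12, 10), (13, 5), (13, 6), (13, 9), (13, 10), (14, 5), (14, 6), (14, 9), (14, 10), (15, 5), (15, 6), (15, 9), (15, 10)]
Holes: [(0, 5), (0, 6), (0, 9), (0, 10), (1, 5), (1, 6), (1, 9), (1, 10), (2, 5), (2, 6), (2, 9), (2, 10), (3, 5), (3, 6), (3, 9), (3, 10), (4, 5), (4, 6), (4, 9), (4, 10), (5, 5), (5, 6), (5, 9), (5, 10), (6, 5), (6, 6), (6, 9), (6, 10), (7, 5), (7, 6), (7, 9), (7, 10), (8, 5), (8, 6), (8, 9), (8, 10), (9, 5), (9, 6), (9, 9), (9, 10), (10, 5), (10, 6), (10, 9), (10, 10), (11, 5), (11, 6), (11, 9), (11, 10), (12, 5), (12, 6), (12, 9), (12, 10), (13, 5), (13, 6), (13, 9), (13, 10), (14, 5), (14, 6), (14, 9), (14, 10), (15, 5), (15, 6), (15, 9), (15, 10)]

Answer: no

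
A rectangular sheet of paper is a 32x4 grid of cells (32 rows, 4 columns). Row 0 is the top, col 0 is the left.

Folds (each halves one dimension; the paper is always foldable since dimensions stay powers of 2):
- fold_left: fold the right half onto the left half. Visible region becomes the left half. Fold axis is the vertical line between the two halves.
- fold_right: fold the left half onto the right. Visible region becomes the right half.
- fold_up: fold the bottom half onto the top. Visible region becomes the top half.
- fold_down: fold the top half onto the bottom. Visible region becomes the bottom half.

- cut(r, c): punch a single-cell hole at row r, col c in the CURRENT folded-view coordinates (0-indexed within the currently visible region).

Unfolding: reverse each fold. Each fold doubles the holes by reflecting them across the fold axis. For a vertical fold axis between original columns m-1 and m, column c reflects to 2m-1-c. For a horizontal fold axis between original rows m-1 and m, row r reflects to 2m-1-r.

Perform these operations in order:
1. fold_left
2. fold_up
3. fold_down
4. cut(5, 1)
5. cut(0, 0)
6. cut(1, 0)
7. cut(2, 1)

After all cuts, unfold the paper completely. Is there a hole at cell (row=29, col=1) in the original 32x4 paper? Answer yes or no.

Op 1 fold_left: fold axis v@2; visible region now rows[0,32) x cols[0,2) = 32x2
Op 2 fold_up: fold axis h@16; visible region now rows[0,16) x cols[0,2) = 16x2
Op 3 fold_down: fold axis h@8; visible region now rows[8,16) x cols[0,2) = 8x2
Op 4 cut(5, 1): punch at orig (13,1); cuts so far [(13, 1)]; region rows[8,16) x cols[0,2) = 8x2
Op 5 cut(0, 0): punch at orig (8,0); cuts so far [(8, 0), (13, 1)]; region rows[8,16) x cols[0,2) = 8x2
Op 6 cut(1, 0): punch at orig (9,0); cuts so far [(8, 0), (9, 0), (13, 1)]; region rows[8,16) x cols[0,2) = 8x2
Op 7 cut(2, 1): punch at orig (10,1); cuts so far [(8, 0), (9, 0), (10, 1), (13, 1)]; region rows[8,16) x cols[0,2) = 8x2
Unfold 1 (reflect across h@8): 8 holes -> [(2, 1), (5, 1), (6, 0), (7, 0), (8, 0), (9, 0), (10, 1), (13, 1)]
Unfold 2 (reflect across h@16): 16 holes -> [(2, 1), (5, 1), (6, 0), (7, 0), (8, 0), (9, 0), (10, 1), (13, 1), (18, 1), (21, 1), (22, 0), (23, 0), (24, 0), (25, 0), (26, 1), (29, 1)]
Unfold 3 (reflect across v@2): 32 holes -> [(2, 1), (2, 2), (5, 1), (5, 2), (6, 0), (6, 3), (7, 0), (7, 3), (8, 0), (8, 3), (9, 0), (9, 3), (10, 1), (10, 2), (13, 1), (13, 2), (18, 1), (18, 2), (21, 1), (21, 2), (22, 0), (22, 3), (23, 0), (23, 3), (24, 0), (24, 3), (25, 0), (25, 3), (26, 1), (26, 2), (29, 1), (29, 2)]
Holes: [(2, 1), (2, 2), (5, 1), (5, 2), (6, 0), (6, 3), (7, 0), (7, 3), (8, 0), (8, 3), (9, 0), (9, 3), (10, 1), (10, 2), (13, 1), (13, 2), (18, 1), (18, 2), (21, 1), (21, 2), (22, 0), (22, 3), (23, 0), (23, 3), (24, 0), (24, 3), (25, 0), (25, 3), (26, 1), (26, 2), (29, 1), (29, 2)]

Answer: yes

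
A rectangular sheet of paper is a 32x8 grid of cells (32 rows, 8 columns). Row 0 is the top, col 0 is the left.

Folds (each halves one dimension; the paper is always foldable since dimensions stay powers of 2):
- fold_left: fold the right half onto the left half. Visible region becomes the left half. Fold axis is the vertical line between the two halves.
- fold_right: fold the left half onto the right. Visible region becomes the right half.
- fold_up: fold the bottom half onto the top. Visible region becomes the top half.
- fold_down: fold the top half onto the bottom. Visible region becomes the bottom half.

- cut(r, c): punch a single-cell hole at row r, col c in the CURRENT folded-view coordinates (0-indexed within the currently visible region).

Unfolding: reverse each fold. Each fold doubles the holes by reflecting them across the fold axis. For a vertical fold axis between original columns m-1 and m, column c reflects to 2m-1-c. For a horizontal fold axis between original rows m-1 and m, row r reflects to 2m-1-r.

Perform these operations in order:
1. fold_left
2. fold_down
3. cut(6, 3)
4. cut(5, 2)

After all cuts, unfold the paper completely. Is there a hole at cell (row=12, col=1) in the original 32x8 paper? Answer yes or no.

Op 1 fold_left: fold axis v@4; visible region now rows[0,32) x cols[0,4) = 32x4
Op 2 fold_down: fold axis h@16; visible region now rows[16,32) x cols[0,4) = 16x4
Op 3 cut(6, 3): punch at orig (22,3); cuts so far [(22, 3)]; region rows[16,32) x cols[0,4) = 16x4
Op 4 cut(5, 2): punch at orig (21,2); cuts so far [(21, 2), (22, 3)]; region rows[16,32) x cols[0,4) = 16x4
Unfold 1 (reflect across h@16): 4 holes -> [(9, 3), (10, 2), (21, 2), (22, 3)]
Unfold 2 (reflect across v@4): 8 holes -> [(9, 3), (9, 4), (10, 2), (10, 5), (21, 2), (21, 5), (22, 3), (22, 4)]
Holes: [(9, 3), (9, 4), (10, 2), (10, 5), (21, 2), (21, 5), (22, 3), (22, 4)]

Answer: no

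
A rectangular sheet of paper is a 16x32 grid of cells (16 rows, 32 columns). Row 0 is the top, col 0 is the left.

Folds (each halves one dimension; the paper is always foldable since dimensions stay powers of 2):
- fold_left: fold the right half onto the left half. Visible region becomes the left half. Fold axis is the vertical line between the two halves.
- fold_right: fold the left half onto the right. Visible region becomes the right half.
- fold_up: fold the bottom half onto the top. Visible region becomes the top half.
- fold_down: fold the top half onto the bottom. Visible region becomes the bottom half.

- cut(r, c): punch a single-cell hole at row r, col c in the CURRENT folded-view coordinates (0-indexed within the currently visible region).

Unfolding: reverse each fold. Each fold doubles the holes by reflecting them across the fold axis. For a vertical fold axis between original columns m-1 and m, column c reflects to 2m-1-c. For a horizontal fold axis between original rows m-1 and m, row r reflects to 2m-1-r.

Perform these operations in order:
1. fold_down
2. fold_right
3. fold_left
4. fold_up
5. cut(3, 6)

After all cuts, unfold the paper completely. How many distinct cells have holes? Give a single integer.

Op 1 fold_down: fold axis h@8; visible region now rows[8,16) x cols[0,32) = 8x32
Op 2 fold_right: fold axis v@16; visible region now rows[8,16) x cols[16,32) = 8x16
Op 3 fold_left: fold axis v@24; visible region now rows[8,16) x cols[16,24) = 8x8
Op 4 fold_up: fold axis h@12; visible region now rows[8,12) x cols[16,24) = 4x8
Op 5 cut(3, 6): punch at orig (11,22); cuts so far [(11, 22)]; region rows[8,12) x cols[16,24) = 4x8
Unfold 1 (reflect across h@12): 2 holes -> [(11, 22), (12, 22)]
Unfold 2 (reflect across v@24): 4 holes -> [(11, 22), (11, 25), (12, 22), (12, 25)]
Unfold 3 (reflect across v@16): 8 holes -> [(11, 6), (11, 9), (11, 22), (11, 25), (12, 6), (12, 9), (12, 22), (12, 25)]
Unfold 4 (reflect across h@8): 16 holes -> [(3, 6), (3, 9), (3, 22), (3, 25), (4, 6), (4, 9), (4, 22), (4, 25), (11, 6), (11, 9), (11, 22), (11, 25), (12, 6), (12, 9), (12, 22), (12, 25)]

Answer: 16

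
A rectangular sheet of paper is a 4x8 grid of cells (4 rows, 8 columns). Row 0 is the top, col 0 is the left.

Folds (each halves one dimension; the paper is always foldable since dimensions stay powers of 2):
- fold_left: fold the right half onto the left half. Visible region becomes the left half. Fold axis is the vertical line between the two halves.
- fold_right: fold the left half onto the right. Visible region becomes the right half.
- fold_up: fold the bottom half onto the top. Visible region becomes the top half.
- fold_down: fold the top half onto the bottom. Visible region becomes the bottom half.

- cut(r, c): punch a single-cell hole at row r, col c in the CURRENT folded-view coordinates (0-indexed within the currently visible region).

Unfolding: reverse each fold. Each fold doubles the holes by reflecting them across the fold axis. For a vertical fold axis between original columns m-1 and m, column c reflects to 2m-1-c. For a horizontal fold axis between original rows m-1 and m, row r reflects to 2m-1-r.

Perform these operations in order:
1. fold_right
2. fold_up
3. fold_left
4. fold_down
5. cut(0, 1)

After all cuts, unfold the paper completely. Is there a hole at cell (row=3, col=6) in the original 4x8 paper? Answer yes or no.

Op 1 fold_right: fold axis v@4; visible region now rows[0,4) x cols[4,8) = 4x4
Op 2 fold_up: fold axis h@2; visible region now rows[0,2) x cols[4,8) = 2x4
Op 3 fold_left: fold axis v@6; visible region now rows[0,2) x cols[4,6) = 2x2
Op 4 fold_down: fold axis h@1; visible region now rows[1,2) x cols[4,6) = 1x2
Op 5 cut(0, 1): punch at orig (1,5); cuts so far [(1, 5)]; region rows[1,2) x cols[4,6) = 1x2
Unfold 1 (reflect across h@1): 2 holes -> [(0, 5), (1, 5)]
Unfold 2 (reflect across v@6): 4 holes -> [(0, 5), (0, 6), (1, 5), (1, 6)]
Unfold 3 (reflect across h@2): 8 holes -> [(0, 5), (0, 6), (1, 5), (1, 6), (2, 5), (2, 6), (3, 5), (3, 6)]
Unfold 4 (reflect across v@4): 16 holes -> [(0, 1), (0, 2), (0, 5), (0, 6), (1, 1), (1, 2), (1, 5), (1, 6), (2, 1), (2, 2), (2, 5), (2, 6), (3, 1), (3, 2), (3, 5), (3, 6)]
Holes: [(0, 1), (0, 2), (0, 5), (0, 6), (1, 1), (1, 2), (1, 5), (1, 6), (2, 1), (2, 2), (2, 5), (2, 6), (3, 1), (3, 2), (3, 5), (3, 6)]

Answer: yes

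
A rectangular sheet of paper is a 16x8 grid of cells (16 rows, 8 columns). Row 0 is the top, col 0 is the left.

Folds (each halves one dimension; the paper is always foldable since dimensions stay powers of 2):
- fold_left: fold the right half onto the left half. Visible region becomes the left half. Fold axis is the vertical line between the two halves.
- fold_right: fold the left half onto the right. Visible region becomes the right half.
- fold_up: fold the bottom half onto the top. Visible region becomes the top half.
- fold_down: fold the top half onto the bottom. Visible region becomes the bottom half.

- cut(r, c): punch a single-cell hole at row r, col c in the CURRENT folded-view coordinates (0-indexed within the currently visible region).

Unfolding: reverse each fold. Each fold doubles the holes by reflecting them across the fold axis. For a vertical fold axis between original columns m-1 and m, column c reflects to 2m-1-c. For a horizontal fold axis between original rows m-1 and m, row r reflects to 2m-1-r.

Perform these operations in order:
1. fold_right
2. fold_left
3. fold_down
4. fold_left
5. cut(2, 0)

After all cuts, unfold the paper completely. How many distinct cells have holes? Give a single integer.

Answer: 16

Derivation:
Op 1 fold_right: fold axis v@4; visible region now rows[0,16) x cols[4,8) = 16x4
Op 2 fold_left: fold axis v@6; visible region now rows[0,16) x cols[4,6) = 16x2
Op 3 fold_down: fold axis h@8; visible region now rows[8,16) x cols[4,6) = 8x2
Op 4 fold_left: fold axis v@5; visible region now rows[8,16) x cols[4,5) = 8x1
Op 5 cut(2, 0): punch at orig (10,4); cuts so far [(10, 4)]; region rows[8,16) x cols[4,5) = 8x1
Unfold 1 (reflect across v@5): 2 holes -> [(10, 4), (10, 5)]
Unfold 2 (reflect across h@8): 4 holes -> [(5, 4), (5, 5), (10, 4), (10, 5)]
Unfold 3 (reflect across v@6): 8 holes -> [(5, 4), (5, 5), (5, 6), (5, 7), (10, 4), (10, 5), (10, 6), (10, 7)]
Unfold 4 (reflect across v@4): 16 holes -> [(5, 0), (5, 1), (5, 2), (5, 3), (5, 4), (5, 5), (5, 6), (5, 7), (10, 0), (10, 1), (10, 2), (10, 3), (10, 4), (10, 5), (10, 6), (10, 7)]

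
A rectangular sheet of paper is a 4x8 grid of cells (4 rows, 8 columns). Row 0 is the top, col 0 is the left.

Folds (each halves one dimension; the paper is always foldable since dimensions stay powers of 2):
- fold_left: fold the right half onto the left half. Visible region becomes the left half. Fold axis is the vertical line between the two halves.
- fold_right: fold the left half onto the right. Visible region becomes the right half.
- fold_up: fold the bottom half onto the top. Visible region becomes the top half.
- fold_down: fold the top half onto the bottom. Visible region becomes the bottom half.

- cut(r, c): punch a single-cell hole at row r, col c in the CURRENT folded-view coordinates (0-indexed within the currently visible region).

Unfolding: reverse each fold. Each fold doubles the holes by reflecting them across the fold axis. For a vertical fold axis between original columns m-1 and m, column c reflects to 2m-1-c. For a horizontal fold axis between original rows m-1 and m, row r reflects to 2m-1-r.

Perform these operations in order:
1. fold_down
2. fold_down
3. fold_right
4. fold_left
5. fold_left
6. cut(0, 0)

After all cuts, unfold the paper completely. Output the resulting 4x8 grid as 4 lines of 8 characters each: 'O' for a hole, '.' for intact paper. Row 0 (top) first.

Answer: OOOOOOOO
OOOOOOOO
OOOOOOOO
OOOOOOOO

Derivation:
Op 1 fold_down: fold axis h@2; visible region now rows[2,4) x cols[0,8) = 2x8
Op 2 fold_down: fold axis h@3; visible region now rows[3,4) x cols[0,8) = 1x8
Op 3 fold_right: fold axis v@4; visible region now rows[3,4) x cols[4,8) = 1x4
Op 4 fold_left: fold axis v@6; visible region now rows[3,4) x cols[4,6) = 1x2
Op 5 fold_left: fold axis v@5; visible region now rows[3,4) x cols[4,5) = 1x1
Op 6 cut(0, 0): punch at orig (3,4); cuts so far [(3, 4)]; region rows[3,4) x cols[4,5) = 1x1
Unfold 1 (reflect across v@5): 2 holes -> [(3, 4), (3, 5)]
Unfold 2 (reflect across v@6): 4 holes -> [(3, 4), (3, 5), (3, 6), (3, 7)]
Unfold 3 (reflect across v@4): 8 holes -> [(3, 0), (3, 1), (3, 2), (3, 3), (3, 4), (3, 5), (3, 6), (3, 7)]
Unfold 4 (reflect across h@3): 16 holes -> [(2, 0), (2, 1), (2, 2), (2, 3), (2, 4), (2, 5), (2, 6), (2, 7), (3, 0), (3, 1), (3, 2), (3, 3), (3, 4), (3, 5), (3, 6), (3, 7)]
Unfold 5 (reflect across h@2): 32 holes -> [(0, 0), (0, 1), (0, 2), (0, 3), (0, 4), (0, 5), (0, 6), (0, 7), (1, 0), (1, 1), (1, 2), (1, 3), (1, 4), (1, 5), (1, 6), (1, 7), (2, 0), (2, 1), (2, 2), (2, 3), (2, 4), (2, 5), (2, 6), (2, 7), (3, 0), (3, 1), (3, 2), (3, 3), (3, 4), (3, 5), (3, 6), (3, 7)]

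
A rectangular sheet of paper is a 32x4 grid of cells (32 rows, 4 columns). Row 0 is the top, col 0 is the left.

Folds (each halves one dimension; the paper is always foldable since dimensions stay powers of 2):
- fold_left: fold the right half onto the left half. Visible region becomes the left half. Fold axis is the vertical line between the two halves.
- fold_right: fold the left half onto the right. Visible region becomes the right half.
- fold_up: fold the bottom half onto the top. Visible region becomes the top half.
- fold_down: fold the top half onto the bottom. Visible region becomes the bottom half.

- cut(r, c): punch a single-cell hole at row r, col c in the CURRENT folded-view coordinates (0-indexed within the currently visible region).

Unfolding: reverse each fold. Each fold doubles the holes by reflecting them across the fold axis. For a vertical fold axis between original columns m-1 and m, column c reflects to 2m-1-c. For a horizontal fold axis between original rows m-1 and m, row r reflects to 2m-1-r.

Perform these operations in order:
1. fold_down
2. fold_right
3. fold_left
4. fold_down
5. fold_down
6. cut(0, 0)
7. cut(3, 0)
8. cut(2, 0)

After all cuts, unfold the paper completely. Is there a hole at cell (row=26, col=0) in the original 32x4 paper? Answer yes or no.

Op 1 fold_down: fold axis h@16; visible region now rows[16,32) x cols[0,4) = 16x4
Op 2 fold_right: fold axis v@2; visible region now rows[16,32) x cols[2,4) = 16x2
Op 3 fold_left: fold axis v@3; visible region now rows[16,32) x cols[2,3) = 16x1
Op 4 fold_down: fold axis h@24; visible region now rows[24,32) x cols[2,3) = 8x1
Op 5 fold_down: fold axis h@28; visible region now rows[28,32) x cols[2,3) = 4x1
Op 6 cut(0, 0): punch at orig (28,2); cuts so far [(28, 2)]; region rows[28,32) x cols[2,3) = 4x1
Op 7 cut(3, 0): punch at orig (31,2); cuts so far [(28, 2), (31, 2)]; region rows[28,32) x cols[2,3) = 4x1
Op 8 cut(2, 0): punch at orig (30,2); cuts so far [(28, 2), (30, 2), (31, 2)]; region rows[28,32) x cols[2,3) = 4x1
Unfold 1 (reflect across h@28): 6 holes -> [(24, 2), (25, 2), (27, 2), (28, 2), (30, 2), (31, 2)]
Unfold 2 (reflect across h@24): 12 holes -> [(16, 2), (17, 2), (19, 2), (20, 2), (22, 2), (23, 2), (24, 2), (25, 2), (27, 2), (28, 2), (30, 2), (31, 2)]
Unfold 3 (reflect across v@3): 24 holes -> [(16, 2), (16, 3), (17, 2), (17, 3), (19, 2), (19, 3), (20, 2), (20, 3), (22, 2), (22, 3), (23, 2), (23, 3), (24, 2), (24, 3), (25, 2), (25, 3), (27, 2), (27, 3), (28, 2), (28, 3), (30, 2), (30, 3), (31, 2), (31, 3)]
Unfold 4 (reflect across v@2): 48 holes -> [(16, 0), (16, 1), (16, 2), (16, 3), (17, 0), (17, 1), (17, 2), (17, 3), (19, 0), (19, 1), (19, 2), (19, 3), (20, 0), (20, 1), (20, 2), (20, 3), (22, 0), (22, 1), (22, 2), (22, 3), (23, 0), (23, 1), (23, 2), (23, 3), (24, 0), (24, 1), (24, 2), (24, 3), (25, 0), (25, 1), (25, 2), (25, 3), (27, 0), (27, 1), (27, 2), (27, 3), (28, 0), (28, 1), (28, 2), (28, 3), (30, 0), (30, 1), (30, 2), (30, 3), (31, 0), (31, 1), (31, 2), (31, 3)]
Unfold 5 (reflect across h@16): 96 holes -> [(0, 0), (0, 1), (0, 2), (0, 3), (1, 0), (1, 1), (1, 2), (1, 3), (3, 0), (3, 1), (3, 2), (3, 3), (4, 0), (4, 1), (4, 2), (4, 3), (6, 0), (6, 1), (6, 2), (6, 3), (7, 0), (7, 1), (7, 2), (7, 3), (8, 0), (8, 1), (8, 2), (8, 3), (9, 0), (9, 1), (9, 2), (9, 3), (11, 0), (11, 1), (11, 2), (11, 3), (12, 0), (12, 1), (12, 2), (12, 3), (14, 0), (14, 1), (14, 2), (14, 3), (15, 0), (15, 1), (15, 2), (15, 3), (16, 0), (16, 1), (16, 2), (16, 3), (17, 0), (17, 1), (17, 2), (17, 3), (19, 0), (19, 1), (19, 2), (19, 3), (20, 0), (20, 1), (20, 2), (20, 3), (22, 0), (22, 1), (22, 2), (22, 3), (23, 0), (23, 1), (23, 2), (23, 3), (24, 0), (24, 1), (24, 2), (24, 3), (25, 0), (25, 1), (25, 2), (25, 3), (27, 0), (27, 1), (27, 2), (27, 3), (28, 0), (28, 1), (28, 2), (28, 3), (30, 0), (30, 1), (30, 2), (30, 3), (31, 0), (31, 1), (31, 2), (31, 3)]
Holes: [(0, 0), (0, 1), (0, 2), (0, 3), (1, 0), (1, 1), (1, 2), (1, 3), (3, 0), (3, 1), (3, 2), (3, 3), (4, 0), (4, 1), (4, 2), (4, 3), (6, 0), (6, 1), (6, 2), (6, 3), (7, 0), (7, 1), (7, 2), (7, 3), (8, 0), (8, 1), (8, 2), (8, 3), (9, 0), (9, 1), (9, 2), (9, 3), (11, 0), (11, 1), (11, 2), (11, 3), (12, 0), (12, 1), (12, 2), (12, 3), (14, 0), (14, 1), (14, 2), (14, 3), (15, 0), (15, 1), (15, 2), (15, 3), (16, 0), (16, 1), (16, 2), (16, 3), (17, 0), (17, 1), (17, 2), (17, 3), (19, 0), (19, 1), (19, 2), (19, 3), (20, 0), (20, 1), (20, 2), (20, 3), (22, 0), (22, 1), (22, 2), (22, 3), (23, 0), (23, 1), (23, 2), (23, 3), (24, 0), (24, 1), (24, 2), (24, 3), (25, 0), (25, 1), (25, 2), (25, 3), (27, 0), (27, 1), (27, 2), (27, 3), (28, 0), (28, 1), (28, 2), (28, 3), (30, 0), (30, 1), (30, 2), (30, 3), (31, 0), (31, 1), (31, 2), (31, 3)]

Answer: no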